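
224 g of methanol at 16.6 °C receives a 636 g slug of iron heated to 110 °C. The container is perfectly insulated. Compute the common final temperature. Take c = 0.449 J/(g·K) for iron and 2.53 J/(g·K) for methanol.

Net heat exchanged in the isolated system is zero:
636×0.449×(T − 110) + 224×2.53×(T − 16.6) = 0
285.56(T − 110) + 566.72(T − 16.6) = 0
(285.56 + 566.72) T = 285.56×110 + 566.72×16.6
T ≈ 47.89 °C

T_f ≈ 47.9 °C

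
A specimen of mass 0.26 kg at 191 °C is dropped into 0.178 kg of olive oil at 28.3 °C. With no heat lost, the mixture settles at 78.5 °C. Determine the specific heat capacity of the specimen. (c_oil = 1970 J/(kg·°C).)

c ≈ 602 J/(kg·°C)

Taking heat into each body as positive, Σ m c ΔT = 0:
0.26×c×(78.5 − 191) + 0.178×1970×(78.5 − 28.3) = 0
-29.25 c = -17603
c = -17603/-29.25 ≈ 601.8 J/(kg·°C)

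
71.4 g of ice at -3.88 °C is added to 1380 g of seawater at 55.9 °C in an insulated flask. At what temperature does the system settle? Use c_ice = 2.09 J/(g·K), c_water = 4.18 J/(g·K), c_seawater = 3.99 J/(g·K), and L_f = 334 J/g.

T_f ≈ 48.8 °C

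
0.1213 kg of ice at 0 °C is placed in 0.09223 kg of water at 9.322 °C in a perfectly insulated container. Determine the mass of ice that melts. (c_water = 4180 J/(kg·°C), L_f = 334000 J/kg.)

m_melted ≈ 0.0108 kg

Heat available from the water dropping to 0 °C: 0.09223×4180×9.322 = 3593.8 J.
Fully melting the ice requires m_ice L_f = 0.1213×334000 = 40514 J.
3593.8 J < 40514 J, so only part of the ice melts and the system sits at 0 °C.
m_melt = 3593.8 / L_f = 0.01076 kg.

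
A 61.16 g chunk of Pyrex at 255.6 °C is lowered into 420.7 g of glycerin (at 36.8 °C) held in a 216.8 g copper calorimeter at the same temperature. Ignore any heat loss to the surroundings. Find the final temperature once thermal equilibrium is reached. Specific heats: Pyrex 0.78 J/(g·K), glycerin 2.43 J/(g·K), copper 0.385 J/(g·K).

T_f is the heat-capacity-weighted average of the initial temperatures:
T_f = (47.7×255.6 + 1022.3×36.8 + 83.47×36.8) / (47.7 + 1022.3 + 83.47)
    = 52886 / 1153.5 ≈ 45.85 °C

T_f ≈ 45.8 °C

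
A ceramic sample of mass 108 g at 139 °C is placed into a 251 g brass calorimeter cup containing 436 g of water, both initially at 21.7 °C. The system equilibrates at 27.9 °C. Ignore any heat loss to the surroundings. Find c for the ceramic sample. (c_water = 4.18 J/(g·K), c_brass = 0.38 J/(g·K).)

c ≈ 0.991 J/(g·K)

Net heat exchanged in the isolated system is zero:
108·c·(27.9 − 139) + 436·4.18·(27.9 − 21.7) + 251·0.38·(27.9 − 21.7) = 0
-11999 c = -11891
c = -11891/-11999 ≈ 0.991 J/(g·K)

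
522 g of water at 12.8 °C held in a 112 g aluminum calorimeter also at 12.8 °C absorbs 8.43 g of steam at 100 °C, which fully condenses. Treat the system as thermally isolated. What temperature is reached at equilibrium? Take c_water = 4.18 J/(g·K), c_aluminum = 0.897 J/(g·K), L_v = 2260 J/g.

T_f ≈ 22.3 °C

Let T be the final temperature. ΣQ_i = 0:
condense steam: −8.43×2260 = −19052; condensed water 100 °C→T: 35.24(T − 100); water warms: 522×4.18×(T − 12.8) = 2182(T − 12.8); aluminum cup: 112×0.897×(T − 12.8) = 100.46(T − 12.8)
2317.7 T = 19052 + 3523.7 + 29215 = 51791
T ≈ 22.35 °C — below 100 °C, confirming all the steam condensed.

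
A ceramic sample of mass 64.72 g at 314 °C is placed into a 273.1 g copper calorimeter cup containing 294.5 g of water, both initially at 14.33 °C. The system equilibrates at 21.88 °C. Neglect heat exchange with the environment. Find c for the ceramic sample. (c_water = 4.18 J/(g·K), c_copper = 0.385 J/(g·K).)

c ≈ 0.534 J/(g·K)

Let T be the final temperature. ΣQ_i = 0:
64.72·c·(21.88 − 314) + 294.5·4.18·(21.88 − 14.33) + 273.1·0.385·(21.88 − 14.33) = 0
-18906 c = -10088
c = -10088/-18906 ≈ 0.5336 J/(g·K)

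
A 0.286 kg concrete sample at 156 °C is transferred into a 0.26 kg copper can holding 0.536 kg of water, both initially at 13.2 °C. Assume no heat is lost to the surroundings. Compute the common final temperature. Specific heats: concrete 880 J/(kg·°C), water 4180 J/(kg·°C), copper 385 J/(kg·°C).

T_f ≈ 27.1 °C

Taking heat into each body as positive, Σ m c ΔT = 0:
0.286×880×(T − 156) + 0.536×4180×(T − 13.2) + 0.26×385×(T − 13.2) = 0
251.68(T − 156) + 2240.5(T − 13.2) + 100.1(T − 13.2) = 0
2592.3 T = 70158
T = 70158/2592.3 ≈ 27.06 °C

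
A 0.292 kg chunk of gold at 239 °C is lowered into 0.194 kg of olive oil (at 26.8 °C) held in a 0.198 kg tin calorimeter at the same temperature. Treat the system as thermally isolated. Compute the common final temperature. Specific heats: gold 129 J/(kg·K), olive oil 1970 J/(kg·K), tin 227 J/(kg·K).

T_f ≈ 44.0 °C

Conservation of energy gives ΣQ = 0:
0.292·129·(T − 239) + 0.194·1970·(T − 26.8) + 0.198·227·(T − 26.8) = 0
37.67(T − 239) + 382.18(T − 26.8) + 44.95(T − 26.8) = 0
464.79 T = 20450
T = 20450 / 464.79 = 44 °C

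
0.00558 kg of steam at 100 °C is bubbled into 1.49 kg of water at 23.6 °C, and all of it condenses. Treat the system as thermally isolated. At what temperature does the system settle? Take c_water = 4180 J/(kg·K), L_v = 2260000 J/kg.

T_f ≈ 25.9 °C

Let T be the final temperature. ΣQ_i = 0:
latent heat released on condensation: 0.00558·2260000 = 12611; condensate cools 100→T: 0.00558·4180·(T − 100) = 23.32(T − 100); original water: 6228.2(T − 23.6)
6251.5 T = 12611 + 2332.4 + 146986 = 161929
T ≈ 25.90 °C — below 100 °C, confirming all the steam condensed.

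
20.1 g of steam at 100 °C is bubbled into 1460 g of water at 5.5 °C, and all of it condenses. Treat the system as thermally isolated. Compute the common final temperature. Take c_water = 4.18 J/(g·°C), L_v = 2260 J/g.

T_f ≈ 14.1 °C

Let T be the final temperature. ΣQ_i = 0:
condense steam: −20.1×2260 = −45426; condensate cools 100→T: 20.1×4.18×(T − 100) = 84.02(T − 100); water warms: 1460×4.18×(T − 5.5) = 6102.8(T − 5.5)
6186.8 T = 45426 + 8401.8 + 33565 = 87393
T ≈ 14.13 °C, under the boiling point, so the assumption holds.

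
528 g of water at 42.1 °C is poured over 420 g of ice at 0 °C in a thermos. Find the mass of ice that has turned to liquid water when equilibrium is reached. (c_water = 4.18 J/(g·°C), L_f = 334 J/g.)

m_melted ≈ 278 g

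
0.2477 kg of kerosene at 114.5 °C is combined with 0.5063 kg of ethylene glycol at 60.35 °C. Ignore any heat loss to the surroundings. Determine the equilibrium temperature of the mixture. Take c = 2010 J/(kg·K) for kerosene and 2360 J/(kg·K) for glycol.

Heat gained plus heat lost sum to zero:
0.2477·2010·(T − 114.5) + 0.5063·2360·(T − 60.35) = 0
1692.7 T = 129117
T = 129117/1692.7 ≈ 76.28 °C

T_f ≈ 76.3 °C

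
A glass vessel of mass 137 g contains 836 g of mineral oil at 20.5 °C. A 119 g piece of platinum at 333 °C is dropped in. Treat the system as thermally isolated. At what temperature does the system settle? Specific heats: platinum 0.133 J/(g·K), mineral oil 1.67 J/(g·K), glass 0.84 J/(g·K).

T_f ≈ 23.7 °C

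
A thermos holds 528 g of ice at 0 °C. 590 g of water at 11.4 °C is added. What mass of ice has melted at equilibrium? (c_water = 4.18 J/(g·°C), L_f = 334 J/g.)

Water can give up m c ΔT = 590·4.18·11.4 = 28115 J before reaching 0 °C.
Fully melting the ice requires m_ice L_f = 528·334 = 176352 J.
That's not enough to melt it all — equilibrium is at 0 °C with ice remaining.
m_melted·334 = 28115  ⇒  m_melted ≈ 84.18 g.

m_melted ≈ 84.2 g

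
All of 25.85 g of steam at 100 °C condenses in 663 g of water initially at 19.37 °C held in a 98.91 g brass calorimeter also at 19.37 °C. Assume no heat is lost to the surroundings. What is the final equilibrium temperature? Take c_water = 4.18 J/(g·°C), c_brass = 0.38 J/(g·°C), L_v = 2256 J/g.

Heat gained plus heat lost sum to zero:
latent heat released on condensation: 25.85·2256 = 58318; condensate cools 100→T: 25.85·4.18·(T − 100) = 108.05(T − 100); water warms: 663·4.18·(T − 19.37) = 2771.3(T − 19.37); cup: 37.59(T − 19.37)
2917 T = 58318 + 10805 + 54409 = 123532
T ≈ 42.35 °C (< 100 °C, so full condensation is consistent).

T_f ≈ 42.3 °C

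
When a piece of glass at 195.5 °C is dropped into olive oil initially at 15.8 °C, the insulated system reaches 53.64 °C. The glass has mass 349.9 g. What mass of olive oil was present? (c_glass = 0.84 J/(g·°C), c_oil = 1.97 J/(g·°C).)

m ≈ 559 g

|Q_glass| = |Q_oil|:
349.9×0.84×(195.5 − 53.64) = m×1.97×(53.64 − 15.8)
74.54 m = 41695  ⇒  m ≈ 559.3 g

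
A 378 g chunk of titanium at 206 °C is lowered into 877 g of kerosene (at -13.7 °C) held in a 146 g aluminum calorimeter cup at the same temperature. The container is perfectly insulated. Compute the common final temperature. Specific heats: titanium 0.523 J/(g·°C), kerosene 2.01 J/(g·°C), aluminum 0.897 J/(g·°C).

T_f ≈ 7.1 °C

Setting the total heat transfer to zero:
378·0.523·(T − 206) + 877·2.01·(T − (-13.7)) + 146·0.897·(T − (-13.7)) = 0
197.69(T − 206) + 1762.8(T − (-13.7)) + 130.96(T − (-13.7)) = 0
2091.4 T = 14781
T = 14781/2091.4 ≈ 7.07 °C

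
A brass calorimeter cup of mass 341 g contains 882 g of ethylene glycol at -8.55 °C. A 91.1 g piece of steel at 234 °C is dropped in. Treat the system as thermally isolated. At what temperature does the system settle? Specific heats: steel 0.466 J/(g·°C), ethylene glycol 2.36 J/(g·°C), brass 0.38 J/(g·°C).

Setting the total heat transfer to zero:
91.1×0.466×(T − 234) + 882×2.36×(T − (-8.55)) + 341×0.38×(T − (-8.55)) = 0
42.45(T − 234) + 2081.5(T − (-8.55)) + 129.58(T − (-8.55)) = 0
(42.45 + 2081.5 + 129.58) T = 42.45×234 + 2081.5×(-8.55) + 129.58×(-8.55)
T = -8971/2253.6 ≈ -3.98 °C

T_f ≈ -4.0 °C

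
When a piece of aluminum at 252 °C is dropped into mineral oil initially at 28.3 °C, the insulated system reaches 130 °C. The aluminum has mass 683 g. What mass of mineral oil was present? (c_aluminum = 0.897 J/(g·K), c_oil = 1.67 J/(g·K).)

m ≈ 440 g

Heat gained plus heat lost sum to zero:
683·0.897·(130 − 252) + m·1.67·(130 − 28.3) = 0
169.84 m = 74743
m = 74743/169.84 ≈ 440.1 g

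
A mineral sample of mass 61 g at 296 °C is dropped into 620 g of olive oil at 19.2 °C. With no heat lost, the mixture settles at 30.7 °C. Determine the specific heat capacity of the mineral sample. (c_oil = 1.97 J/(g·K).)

m_s c (T_s − T_f) = m_oil c_oil (T_f − T_0):
61×c×(296 − 30.7) = 620×1.97×(30.7 − 19.2)
16183 c = 14046  ⇒  c ≈ 0.8679 J/(g·K)

c ≈ 0.868 J/(g·K)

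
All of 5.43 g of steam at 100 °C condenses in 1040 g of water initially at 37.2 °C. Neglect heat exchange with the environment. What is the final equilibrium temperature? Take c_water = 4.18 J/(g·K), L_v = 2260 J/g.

Conservation of energy gives ΣQ = 0:
steam→water at 100 °C releases m L_v = 5.43·2260 = 12272; condensate cools 100→T: 5.43·4.18·(T − 100) = 22.7(T − 100); water warms: 1040·4.18·(T − 37.2) = 4347.2(T − 37.2)
4369.9 T = 12272 + 2269.7 + 161716 = 176257
T ≈ 40.33 °C, under the boiling point, so the assumption holds.

T_f ≈ 40.3 °C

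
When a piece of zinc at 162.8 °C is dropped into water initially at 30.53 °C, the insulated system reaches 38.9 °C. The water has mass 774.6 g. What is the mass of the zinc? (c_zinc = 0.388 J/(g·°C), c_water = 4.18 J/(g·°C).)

m ≈ 564 g

Heat lost by the zinc = heat gained by the water:
m·0.388·(162.8 − 38.9) = 774.6·4.18·(38.9 − 30.53)
48.07 m = 27101  ⇒  m ≈ 563.7 g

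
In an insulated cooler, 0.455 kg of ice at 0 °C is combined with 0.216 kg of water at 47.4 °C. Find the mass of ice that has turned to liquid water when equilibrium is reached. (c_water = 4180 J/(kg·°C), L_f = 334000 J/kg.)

m_melted ≈ 0.128 kg

Water can give up m c ΔT = 0.216×4180×47.4 = 42797 J before reaching 0 °C.
Fully melting the ice requires m_ice L_f = 0.455×334000 = 151970 J.
42797 J < 151970 J, so only part of the ice melts and the system sits at 0 °C.
m_melt = 42797 / L_f = 0.1281 kg.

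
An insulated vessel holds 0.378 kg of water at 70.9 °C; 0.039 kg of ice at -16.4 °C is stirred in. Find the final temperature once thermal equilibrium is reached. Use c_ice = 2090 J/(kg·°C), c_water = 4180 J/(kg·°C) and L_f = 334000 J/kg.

Let T be the final temperature. ΣQ_i = 0:
warm ice to 0 °C: 0.039·2090·(0 − (-16.4)) = 1336.8
  fusion: m_ice L_f = 0.039·334000 = 13026
  warm the meltwater: 163.02 T
  water cools: 0.378·4180·(T − 70.9) = 1580(T − 70.9)
1743.1 T = 112025 − 14363 = 97662
T ≈ 56.03 °C (positive, so assuming full melt was valid).

T_f ≈ 56.0 °C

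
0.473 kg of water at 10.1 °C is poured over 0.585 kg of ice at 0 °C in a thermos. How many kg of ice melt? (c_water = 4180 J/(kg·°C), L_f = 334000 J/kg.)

Water can give up m c ΔT = 0.473·4180·10.1 = 19969 J before reaching 0 °C.
To melt every bit of ice: 0.585·334000 = 195390 J.
Since 19969 < 195390 J, not all the ice melts; equilibrium is at 0 °C.
m_melt = 19969 / L_f = 0.05979 kg.

m_melted ≈ 0.0598 kg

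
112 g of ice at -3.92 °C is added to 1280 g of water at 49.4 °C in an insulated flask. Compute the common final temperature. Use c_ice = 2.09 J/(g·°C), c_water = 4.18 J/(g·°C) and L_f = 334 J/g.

T_f ≈ 38.8 °C

Conservation of energy gives ΣQ = 0:
ice -3.92→0 °C: 112×2.09×3.92 = 917.59; latent heat to melt: 112×334 = 37408; meltwater 0→T: 112×4.18×T = 468.16 T; water cools: 1280×4.18×(T − 49.4) = 5350.4(T − 49.4)
5818.6 T = 264310 − 38326 = 225984
T ≈ 38.84 °C — above 0 °C, consistent with complete melting.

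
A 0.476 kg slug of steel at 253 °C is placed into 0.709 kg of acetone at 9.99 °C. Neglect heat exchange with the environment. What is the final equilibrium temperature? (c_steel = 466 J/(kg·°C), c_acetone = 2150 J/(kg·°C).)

T_f ≈ 40.9 °C

Taking heat into each body as positive, Σ m c ΔT = 0:
0.476·466·(T − 253) + 0.709·2150·(T − 9.99) = 0
221.82(T − 253) + 1524.3(T − 9.99) = 0
1746.2 T = 71348
T = 71348 / 1746.2 = 40.9 °C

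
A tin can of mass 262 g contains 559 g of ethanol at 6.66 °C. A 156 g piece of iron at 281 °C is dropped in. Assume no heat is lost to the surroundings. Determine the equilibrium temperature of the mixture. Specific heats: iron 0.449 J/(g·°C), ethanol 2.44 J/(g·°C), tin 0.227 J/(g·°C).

T_f ≈ 19.5 °C

Taking heat into each body as positive, Σ m c ΔT = 0:
156*0.449*(T − 281) + 559*2.44*(T − 6.66) + 262*0.227*(T − 6.66) = 0
(70.04 + 1364 + 59.47) T = 70.04*281 + 1364*6.66 + 59.47*6.66
T = 29162 / 1493.5 = 19.5 °C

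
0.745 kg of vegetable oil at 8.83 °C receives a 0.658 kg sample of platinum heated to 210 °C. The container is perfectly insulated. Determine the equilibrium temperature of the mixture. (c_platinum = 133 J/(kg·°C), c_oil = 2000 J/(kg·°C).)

Heat lost by the platinum equals heat gained by the oil:
0.658·133·(210 − T) = 0.745·2000·(T − 8.83)
87.51(210 − T) = 1490(T − 8.83)
1577.5 T = 31535  ⇒  T ≈ 19.99 °C

T_f ≈ 20.0 °C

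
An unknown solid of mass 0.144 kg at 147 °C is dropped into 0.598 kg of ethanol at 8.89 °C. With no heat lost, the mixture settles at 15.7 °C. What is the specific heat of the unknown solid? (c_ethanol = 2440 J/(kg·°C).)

c ≈ 526 J/(kg·°C)

m_s c (T_s − T_f) = m_ethanol c_ethanol (T_f − T_0):
0.144×c×(147 − 15.7) = 0.598×2440×(15.7 − 8.89)
18.91 c = 9936.6  ⇒  c ≈ 525.5 J/(kg·°C)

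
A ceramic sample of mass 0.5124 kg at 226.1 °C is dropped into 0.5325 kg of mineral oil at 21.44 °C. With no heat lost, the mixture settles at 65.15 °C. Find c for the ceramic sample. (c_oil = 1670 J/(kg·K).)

Heat lost by the ceramic sample = heat gained by the oil:
0.5124·c·(226.1 − 65.15) = 0.5325·1670·(65.15 − 21.44)
82.47 c = 38870  ⇒  c ≈ 471.3 J/(kg·K)

c ≈ 471 J/(kg·K)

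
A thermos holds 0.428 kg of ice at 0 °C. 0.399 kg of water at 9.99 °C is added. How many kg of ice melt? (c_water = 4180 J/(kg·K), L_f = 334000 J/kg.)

m_melted ≈ 0.0499 kg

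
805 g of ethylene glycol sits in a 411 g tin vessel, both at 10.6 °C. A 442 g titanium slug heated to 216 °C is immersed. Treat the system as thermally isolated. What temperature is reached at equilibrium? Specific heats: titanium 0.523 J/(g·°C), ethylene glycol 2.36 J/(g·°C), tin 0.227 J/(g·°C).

Heat gained plus heat lost sum to zero:
442·0.523·(T − 216) + 805·2.36·(T − 10.6) + 411·0.227·(T − 10.6) = 0
231.17(T − 216) + 1899.8(T − 10.6) + 93.3(T − 10.6) = 0
2224.3 T = 71059
T = 71059 / 2224.3 = 31.9 °C

T_f ≈ 31.9 °C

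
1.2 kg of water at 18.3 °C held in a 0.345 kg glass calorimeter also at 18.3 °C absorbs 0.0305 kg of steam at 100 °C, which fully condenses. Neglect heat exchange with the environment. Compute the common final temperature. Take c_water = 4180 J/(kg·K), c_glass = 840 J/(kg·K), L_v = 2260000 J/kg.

T_f ≈ 32.9 °C

Energy balance with sensible and latent terms:
condense steam: −0.0305·2260000 = −68930
  condensed water 100 °C→T: 127.49(T − 100)
  original water: 5016(T − 18.3)
  cup: 289.8(T − 18.3)
5433.3 T = 68930 + 12749 + 97096 = 178775
T ≈ 32.90 °C, under the boiling point, so the assumption holds.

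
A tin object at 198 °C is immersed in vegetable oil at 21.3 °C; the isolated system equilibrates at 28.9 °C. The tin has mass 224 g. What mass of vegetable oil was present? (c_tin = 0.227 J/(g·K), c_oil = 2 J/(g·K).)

m ≈ 566 g

Taking heat into each body as positive, Σ m c ΔT = 0:
224·0.227·(28.9 − 198) + m·2·(28.9 − 21.3) = 0
15.2 m = 8598.4
m = 8598.4/15.2 ≈ 565.7 g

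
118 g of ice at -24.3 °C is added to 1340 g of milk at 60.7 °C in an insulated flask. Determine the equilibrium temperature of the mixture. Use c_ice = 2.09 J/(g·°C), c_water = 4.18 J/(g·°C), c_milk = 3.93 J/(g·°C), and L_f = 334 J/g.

T_f ≈ 47.6 °C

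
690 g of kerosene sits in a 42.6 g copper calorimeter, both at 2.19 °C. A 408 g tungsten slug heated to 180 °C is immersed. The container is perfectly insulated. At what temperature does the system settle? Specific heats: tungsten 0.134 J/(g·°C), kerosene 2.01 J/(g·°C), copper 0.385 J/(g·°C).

T_f = Σ m_i c_i T_i / Σ m_i c_i:
T_f = (54.67*180 + 1386.9*2.19 + 16.4*2.19) / (54.67 + 1386.9 + 16.4)
    = 12914 / 1458 ≈ 8.86 °C

T_f ≈ 8.9 °C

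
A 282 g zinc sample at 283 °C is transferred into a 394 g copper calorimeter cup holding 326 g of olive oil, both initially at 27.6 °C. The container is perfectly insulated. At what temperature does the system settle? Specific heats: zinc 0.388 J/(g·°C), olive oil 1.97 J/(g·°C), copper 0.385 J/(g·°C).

T_f ≈ 58.5 °C

Net heat exchanged in the isolated system is zero:
282·0.388·(T − 283) + 326·1.97·(T − 27.6) + 394·0.385·(T − 27.6) = 0
903.33 T = 52877
T ≈ 58.54 °C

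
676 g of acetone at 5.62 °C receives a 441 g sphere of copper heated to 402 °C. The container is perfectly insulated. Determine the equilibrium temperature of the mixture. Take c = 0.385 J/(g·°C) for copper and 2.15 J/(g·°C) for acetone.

T_f ≈ 47.1 °C

Setting the total heat transfer to zero:
441×0.385×(T − 402) + 676×2.15×(T − 5.62) = 0
169.78(T − 402) + 1453.4(T − 5.62) = 0
(169.78 + 1453.4) T = 169.78×402 + 1453.4×5.62
T = 76422 / 1623.2 = 47.1 °C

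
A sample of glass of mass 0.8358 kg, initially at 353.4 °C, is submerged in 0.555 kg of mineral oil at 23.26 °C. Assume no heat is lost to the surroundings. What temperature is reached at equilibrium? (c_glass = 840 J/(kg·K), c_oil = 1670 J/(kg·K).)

Heat lost by the glass equals heat gained by the oil:
0.8358·840·(353.4 − T) = 0.555·1670·(T − 23.26)
702.07(353.4 − T) = 926.85(T − 23.26)
1628.9 T = 269671  ⇒  T ≈ 165.55 °C

T_f ≈ 165.6 °C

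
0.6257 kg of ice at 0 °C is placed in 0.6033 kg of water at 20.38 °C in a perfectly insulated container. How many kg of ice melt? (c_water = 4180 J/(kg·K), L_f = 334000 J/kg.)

m_melted ≈ 0.154 kg

Cooling the water to 0 °C releases 0.6033·4180·20.38 = 51394 J.
To melt every bit of ice: 0.6257·334000 = 208984 J.
51394 J < 208984 J, so only part of the ice melts and the system sits at 0 °C.
Mass melted = 51394/334000 ≈ 0.1539 kg.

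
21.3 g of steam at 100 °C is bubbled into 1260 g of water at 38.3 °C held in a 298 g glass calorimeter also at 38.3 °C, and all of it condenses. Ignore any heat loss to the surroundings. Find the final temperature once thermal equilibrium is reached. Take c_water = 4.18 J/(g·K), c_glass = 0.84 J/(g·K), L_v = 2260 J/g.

Taking heat into each body as positive, Σ m c ΔT = 0:
steam→water at 100 °C releases m L_v = 21.3·2260 = 48138; condensate cools 100→T: 21.3·4.18·(T − 100) = 89.03(T − 100); original water: 5266.8(T − 38.3); cup: 250.32(T − 38.3)
5606.2 T = 48138 + 8903.4 + 211306 = 268347
T ≈ 47.87 °C — below 100 °C, confirming all the steam condensed.

T_f ≈ 47.9 °C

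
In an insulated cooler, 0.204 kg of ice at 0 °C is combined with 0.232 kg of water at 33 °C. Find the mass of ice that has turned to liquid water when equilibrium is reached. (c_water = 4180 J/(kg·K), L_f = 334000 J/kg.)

Water can give up m c ΔT = 0.232×4180×33 = 32002 J before reaching 0 °C.
Fully melting the ice requires m_ice L_f = 0.204×334000 = 68136 J.
That's not enough to melt it all — equilibrium is at 0 °C with ice remaining.
m_melted×334000 = 32002  ⇒  m_melted ≈ 0.09581 kg.

m_melted ≈ 0.0958 kg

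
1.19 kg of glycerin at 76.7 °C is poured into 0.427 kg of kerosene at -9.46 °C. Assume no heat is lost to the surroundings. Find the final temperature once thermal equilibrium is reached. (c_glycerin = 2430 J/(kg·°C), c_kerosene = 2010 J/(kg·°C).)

Energy conservation, ΣQ = 0:
1.19*2430*(T − 76.7) + 0.427*2010*(T − (-9.46)) = 0
2891.7(T − 76.7) + 858.27(T − (-9.46)) = 0
(2891.7 + 858.27) T = 2891.7*76.7 + 858.27*(-9.46)
T ≈ 56.98 °C

T_f ≈ 57.0 °C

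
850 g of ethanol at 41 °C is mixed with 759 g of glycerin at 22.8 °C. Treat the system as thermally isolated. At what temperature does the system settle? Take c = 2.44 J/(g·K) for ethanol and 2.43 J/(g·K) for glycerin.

T_f ≈ 32.4 °C

With ΣQ=0 the equilibrium temperature is the m·c-weighted mean:
T_f = (2074·41 + 1844.4·22.8) / (2074 + 1844.4)
    = 127086 / 3918.4 ≈ 32.43 °C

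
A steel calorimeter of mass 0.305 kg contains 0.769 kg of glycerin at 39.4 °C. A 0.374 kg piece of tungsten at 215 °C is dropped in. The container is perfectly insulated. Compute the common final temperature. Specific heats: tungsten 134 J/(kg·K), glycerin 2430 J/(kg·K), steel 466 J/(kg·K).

Conservation of energy gives ΣQ = 0:
0.374·134·(T − 215) + 0.769·2430·(T − 39.4) + 0.305·466·(T − 39.4) = 0
(50.12 + 1868.7 + 142.13) T = 50.12·215 + 1868.7·39.4 + 142.13·39.4
T = 90000/2060.9 ≈ 43.67 °C

T_f ≈ 43.7 °C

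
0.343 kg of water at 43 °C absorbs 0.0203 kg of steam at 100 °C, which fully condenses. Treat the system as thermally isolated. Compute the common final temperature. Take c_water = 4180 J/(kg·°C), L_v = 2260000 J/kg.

Sum of m c ΔT and latent-heat terms is zero:
condense steam: −0.0203×2260000 = −45878
  condensate cools 100→T: 0.0203×4180×(T − 100) = 84.85(T − 100)
  water warms: 0.343×4180×(T − 43) = 1433.7(T − 43)
1518.6 T = 45878 + 8485.4 + 61651 = 116014
T ≈ 76.40 °C (< 100 °C, so full condensation is consistent).

T_f ≈ 76.4 °C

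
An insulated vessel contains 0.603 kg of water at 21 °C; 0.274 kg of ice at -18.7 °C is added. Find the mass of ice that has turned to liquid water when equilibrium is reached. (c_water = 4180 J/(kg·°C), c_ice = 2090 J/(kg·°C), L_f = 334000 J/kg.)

Heat available from the water dropping to 0 °C: 0.603×4180×21 = 52931 J.
Warming the ice to 0 °C takes 0.274×2090×18.7 = 10709 J, leaving 42223 J for melting.
To melt every bit of ice: 0.274×334000 = 91516 J.
That's not enough to melt it all — equilibrium is at 0 °C with ice remaining.
m_melted×334000 = 42223  ⇒  m_melted ≈ 0.1264 kg.

m_melted ≈ 0.126 kg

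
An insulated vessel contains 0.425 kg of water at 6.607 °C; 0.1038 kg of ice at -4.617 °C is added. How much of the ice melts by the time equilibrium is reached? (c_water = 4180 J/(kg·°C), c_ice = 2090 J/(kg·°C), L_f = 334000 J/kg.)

m_melted ≈ 0.0321 kg

Cooling the water to 0 °C releases 0.425·4180·6.607 = 11737 J.
Warming the ice to 0 °C takes 0.1038·2090·4.617 = 1001.6 J, leaving 10736 J for melting.
Fully melting the ice requires m_ice L_f = 0.1038·334000 = 34669 J.
Since 10736 < 34669 J, not all the ice melts; equilibrium is at 0 °C.
m_melted·334000 = 10736  ⇒  m_melted ≈ 0.03214 kg.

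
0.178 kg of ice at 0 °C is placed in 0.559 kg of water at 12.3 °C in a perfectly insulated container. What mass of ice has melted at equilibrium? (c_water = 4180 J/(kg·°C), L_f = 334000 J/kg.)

m_melted ≈ 0.086 kg

Water can give up m c ΔT = 0.559×4180×12.3 = 28740 J before reaching 0 °C.
Fully melting the ice requires m_ice L_f = 0.178×334000 = 59452 J.
Since 28740 < 59452 J, not all the ice melts; equilibrium is at 0 °C.
m_melted×334000 = 28740  ⇒  m_melted ≈ 0.08605 kg.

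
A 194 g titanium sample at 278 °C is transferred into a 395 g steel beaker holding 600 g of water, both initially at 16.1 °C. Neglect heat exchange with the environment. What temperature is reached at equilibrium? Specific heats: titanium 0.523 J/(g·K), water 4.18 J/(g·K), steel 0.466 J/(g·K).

Taking heat into each body as positive, Σ m c ΔT = 0:
194×0.523×(T − 278) + 600×4.18×(T − 16.1) + 395×0.466×(T − 16.1) = 0
2793.5 T = 71549
T = 71549 / 2793.5 = 25.6 °C

T_f ≈ 25.6 °C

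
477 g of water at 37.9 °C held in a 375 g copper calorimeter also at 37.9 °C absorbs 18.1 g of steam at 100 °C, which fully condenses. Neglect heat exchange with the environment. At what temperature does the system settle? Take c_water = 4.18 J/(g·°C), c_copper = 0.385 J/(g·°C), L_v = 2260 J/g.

T_f ≈ 58.5 °C

Let T be the final temperature. ΣQ_i = 0:
steam→water at 100 °C releases m L_v = 18.1·2260 = 40906
  condensate cools 100→T: 18.1·4.18·(T − 100) = 75.66(T − 100)
  water warms: 477·4.18·(T − 37.9) = 1993.9(T − 37.9)
  cup: 144.38(T − 37.9)
2213.9 T = 40906 + 7565.8 + 81039 = 129511
T ≈ 58.50 °C — below 100 °C, confirming all the steam condensed.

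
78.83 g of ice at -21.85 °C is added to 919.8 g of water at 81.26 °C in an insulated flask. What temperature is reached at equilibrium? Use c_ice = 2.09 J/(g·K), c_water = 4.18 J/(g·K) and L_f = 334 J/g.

Conservation of energy gives ΣQ = 0:
ice -21.85→0 °C: 78.83·2.09·21.85 = 3599.9
  fusion: m_ice L_f = 78.83·334 = 26329
  meltwater 0→T: 78.83·4.18·T = 329.51 T
  water: 3844.8(T − 81.26)
4174.3 T = 312426 − 29929 = 282496
T ≈ 67.68 °C (positive, so assuming full melt was valid).

T_f ≈ 67.7 °C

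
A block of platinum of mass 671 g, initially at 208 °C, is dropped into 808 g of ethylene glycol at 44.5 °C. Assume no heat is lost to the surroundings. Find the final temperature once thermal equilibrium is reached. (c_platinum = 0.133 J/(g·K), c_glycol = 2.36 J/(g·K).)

T_f ≈ 51.8 °C

Energy conservation, ΣQ = 0:
671·0.133·(T − 208) + 808·2.36·(T − 44.5) = 0
1996.1 T = 103419
T = 103419/1996.1 ≈ 51.81 °C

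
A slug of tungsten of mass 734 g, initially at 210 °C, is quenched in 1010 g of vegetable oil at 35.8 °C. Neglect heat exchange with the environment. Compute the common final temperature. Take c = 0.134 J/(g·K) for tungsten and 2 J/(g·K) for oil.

Heat gained plus heat lost sum to zero:
734×0.134×(T − 210) + 1010×2×(T − 35.8) = 0
98.36(T − 210) + 2020(T − 35.8) = 0
2118.4 T = 92971
T ≈ 43.89 °C

T_f ≈ 43.9 °C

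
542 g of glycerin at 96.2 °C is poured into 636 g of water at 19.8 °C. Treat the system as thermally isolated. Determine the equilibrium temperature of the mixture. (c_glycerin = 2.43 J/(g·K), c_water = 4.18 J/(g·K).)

T_f ≈ 45.1 °C

Setting the total heat transfer to zero:
542×2.43×(T − 96.2) + 636×4.18×(T − 19.8) = 0
1317.1(T − 96.2) + 2658.5(T − 19.8) = 0
(1317.1 + 2658.5) T = 1317.1×96.2 + 2658.5×19.8
T ≈ 45.11 °C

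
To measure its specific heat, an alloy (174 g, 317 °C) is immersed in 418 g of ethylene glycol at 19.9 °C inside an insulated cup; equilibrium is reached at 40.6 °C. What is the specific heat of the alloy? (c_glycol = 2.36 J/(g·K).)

c ≈ 0.425 J/(g·K)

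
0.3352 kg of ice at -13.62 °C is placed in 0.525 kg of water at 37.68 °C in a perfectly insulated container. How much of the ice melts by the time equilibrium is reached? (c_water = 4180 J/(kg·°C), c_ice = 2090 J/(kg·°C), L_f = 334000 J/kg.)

m_melted ≈ 0.219 kg

Water can give up m c ΔT = 0.525·4180·37.68 = 82689 J before reaching 0 °C.
Warming the ice to 0 °C takes 0.3352·2090·13.62 = 9541.7 J, leaving 73147 J for melting.
Melting all 0.3352 kg of ice would need 0.3352·334000 = 111957 J.
Since 73147 < 111957 J, not all the ice melts; equilibrium is at 0 °C.
m_melted·334000 = 73147  ⇒  m_melted ≈ 0.219 kg.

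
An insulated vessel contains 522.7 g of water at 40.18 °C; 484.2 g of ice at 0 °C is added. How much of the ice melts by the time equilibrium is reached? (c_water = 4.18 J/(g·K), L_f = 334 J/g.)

Heat available from the water dropping to 0 °C: 522.7·4.18·40.18 = 87789 J.
Melting all 484.2 g of ice would need 484.2·334 = 161723 J.
That's not enough to melt it all — equilibrium is at 0 °C with ice remaining.
m_melted·334 = 87789  ⇒  m_melted ≈ 262.8 g.

m_melted ≈ 263 g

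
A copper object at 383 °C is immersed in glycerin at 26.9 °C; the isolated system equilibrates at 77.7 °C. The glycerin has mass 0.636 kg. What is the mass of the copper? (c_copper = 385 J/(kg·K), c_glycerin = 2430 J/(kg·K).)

Heat gained plus heat lost sum to zero:
m×385×(77.7 − 383) + 0.636×2430×(77.7 − 26.9) = 0
-117540 m = -78510
m = -78510/-117540 ≈ 0.6679 kg

m ≈ 0.668 kg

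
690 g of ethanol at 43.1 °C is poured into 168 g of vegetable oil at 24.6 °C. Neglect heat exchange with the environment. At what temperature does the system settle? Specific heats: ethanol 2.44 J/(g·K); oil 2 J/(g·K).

T_f ≈ 40.0 °C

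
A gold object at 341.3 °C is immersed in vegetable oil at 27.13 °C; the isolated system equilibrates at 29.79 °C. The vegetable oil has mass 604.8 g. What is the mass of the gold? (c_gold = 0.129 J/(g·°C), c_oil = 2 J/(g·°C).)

Conservation of energy gives ΣQ = 0:
m×0.129×(29.79 − 341.3) + 604.8×2×(29.79 − 27.13) = 0
-40.18 m = -3217.5
m = -3217.5/-40.18 ≈ 80.07 g

m ≈ 80.1 g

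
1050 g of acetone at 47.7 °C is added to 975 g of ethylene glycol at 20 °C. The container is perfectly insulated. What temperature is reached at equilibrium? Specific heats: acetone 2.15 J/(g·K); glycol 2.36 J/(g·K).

With ΣQ=0 the equilibrium temperature is the m·c-weighted mean:
T_f = (2257.5·47.7 + 2301·20) / (2257.5 + 2301)
    = 153703 / 4558.5 ≈ 33.72 °C

T_f ≈ 33.7 °C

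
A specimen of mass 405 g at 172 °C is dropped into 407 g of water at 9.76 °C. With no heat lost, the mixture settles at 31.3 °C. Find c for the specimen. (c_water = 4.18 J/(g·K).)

c ≈ 0.643 J/(g·K)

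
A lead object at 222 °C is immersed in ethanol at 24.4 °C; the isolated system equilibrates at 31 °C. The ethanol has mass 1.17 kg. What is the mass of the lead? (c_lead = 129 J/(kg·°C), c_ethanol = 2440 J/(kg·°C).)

|Q_lead| = |Q_ethanol|:
m×129×(222 − 31) = 1.17×2440×(31 − 24.4)
24639 m = 18842  ⇒  m ≈ 0.7647 kg

m ≈ 0.765 kg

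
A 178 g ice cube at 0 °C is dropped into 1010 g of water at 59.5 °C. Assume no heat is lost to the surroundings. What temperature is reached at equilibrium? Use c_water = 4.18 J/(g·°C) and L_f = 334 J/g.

Sum of m c ΔT and latent-heat terms is zero:
melt ice: 178×334 = 59452; meltwater 0→T: 178×4.18×T = 744.04 T; water: 4221.8(T − 59.5)
4965.8 T = 251197 − 59452 = 191745
T ≈ 38.61 °C. Since T > 0 °C, the all-ice-melts assumption holds.

T_f ≈ 38.6 °C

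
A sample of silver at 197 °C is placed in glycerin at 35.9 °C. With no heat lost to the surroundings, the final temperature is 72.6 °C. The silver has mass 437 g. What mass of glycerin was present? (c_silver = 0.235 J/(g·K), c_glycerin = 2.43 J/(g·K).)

m ≈ 143 g

Conservation of energy gives ΣQ = 0:
437×0.235×(72.6 − 197) + m×2.43×(72.6 − 35.9) = 0
89.18 m = 12775
m = 12775/89.18 ≈ 143.3 g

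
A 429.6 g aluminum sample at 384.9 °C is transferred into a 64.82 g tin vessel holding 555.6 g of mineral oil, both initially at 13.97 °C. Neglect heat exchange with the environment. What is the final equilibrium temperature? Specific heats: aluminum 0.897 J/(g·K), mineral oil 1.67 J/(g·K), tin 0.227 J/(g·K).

T_f ≈ 121.6 °C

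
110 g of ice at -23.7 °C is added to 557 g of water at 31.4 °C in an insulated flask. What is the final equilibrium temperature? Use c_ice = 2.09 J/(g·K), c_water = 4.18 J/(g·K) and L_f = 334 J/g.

Sum of m c ΔT and latent-heat terms is zero:
warm ice to 0 °C: 110×2.09×(0 − (-23.7)) = 5448.6; fusion: m_ice L_f = 110×334 = 36740; warm the meltwater: 459.8 T; water: 2328.3(T − 31.4)
2788.1 T = 73107 − 42189 = 30919
T ≈ 11.09 °C (positive, so assuming full melt was valid).

T_f ≈ 11.1 °C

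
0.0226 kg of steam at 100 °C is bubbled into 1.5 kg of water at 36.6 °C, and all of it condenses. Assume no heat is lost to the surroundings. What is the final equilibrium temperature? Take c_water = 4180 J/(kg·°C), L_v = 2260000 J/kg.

T_f ≈ 45.6 °C

Conservation of energy gives ΣQ = 0:
condense steam: −0.0226·2260000 = −51076
  condensate cools 100→T: 0.0226·4180·(T − 100) = 94.47(T − 100)
  water warms: 1.5·4180·(T − 36.6) = 6270(T − 36.6)
6364.5 T = 51076 + 9446.8 + 229482 = 290005
T ≈ 45.57 °C — below 100 °C, confirming all the steam condensed.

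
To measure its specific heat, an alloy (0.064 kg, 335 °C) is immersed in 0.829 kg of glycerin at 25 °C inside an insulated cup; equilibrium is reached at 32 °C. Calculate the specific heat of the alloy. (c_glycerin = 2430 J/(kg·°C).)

m_s c (T_s − T_f) = m_glycerin c_glycerin (T_f − T_0):
0.064×c×(335 − 32) = 0.829×2430×(32 − 25)
19.39 c = 14101  ⇒  c ≈ 727.2 J/(kg·°C)

c ≈ 727 J/(kg·°C)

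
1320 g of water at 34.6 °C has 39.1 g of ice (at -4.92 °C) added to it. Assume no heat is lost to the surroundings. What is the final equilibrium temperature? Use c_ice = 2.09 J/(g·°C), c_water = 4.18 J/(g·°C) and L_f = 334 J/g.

Energy conservation, ΣQ = 0:
warm ice to 0 °C: 39.1·2.09·(0 − (-4.92)) = 402.06
  melt ice: 39.1·334 = 13059
  warm the meltwater: 163.44 T
  water cools: 1320·4.18·(T − 34.6) = 5517.6(T − 34.6)
5681 T = 190909 − 13461 = 177448
T ≈ 31.24 °C. Since T > 0 °C, the all-ice-melts assumption holds.

T_f ≈ 31.2 °C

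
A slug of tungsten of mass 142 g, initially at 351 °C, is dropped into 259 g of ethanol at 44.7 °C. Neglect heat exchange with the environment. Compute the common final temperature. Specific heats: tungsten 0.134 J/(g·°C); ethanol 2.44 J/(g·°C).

|Q_tungsten| = |Q_ethanol|:
142×0.134×(351 − T) = 259×2.44×(T − 44.7)
19.03(351 − T) = 631.96(T − 44.7)
650.99 T = 34927  ⇒  T ≈ 53.65 °C

T_f ≈ 53.7 °C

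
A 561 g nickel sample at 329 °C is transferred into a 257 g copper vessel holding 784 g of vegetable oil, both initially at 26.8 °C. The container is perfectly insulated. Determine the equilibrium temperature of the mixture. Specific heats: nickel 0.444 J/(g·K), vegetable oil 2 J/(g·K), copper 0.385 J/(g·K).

Heat gained plus heat lost sum to zero:
561·0.444·(T − 329) + 784·2·(T − 26.8) + 257·0.385·(T − 26.8) = 0
1916 T = 126623
T = 126623/1916 ≈ 66.09 °C

T_f ≈ 66.1 °C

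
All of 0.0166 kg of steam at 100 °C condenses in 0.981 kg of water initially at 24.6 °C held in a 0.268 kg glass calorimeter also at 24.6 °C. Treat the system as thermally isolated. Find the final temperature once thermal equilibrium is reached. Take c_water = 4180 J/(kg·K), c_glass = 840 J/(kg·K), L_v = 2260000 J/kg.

Conservation of energy gives ΣQ = 0:
condense steam: −0.0166·2260000 = −37516; condensed water 100 °C→T: 69.39(T − 100); original water: 4100.6(T − 24.6); cup: 225.12(T − 24.6)
4395.1 T = 37516 + 6938.8 + 106412 = 150867
T ≈ 34.33 °C, under the boiling point, so the assumption holds.

T_f ≈ 34.3 °C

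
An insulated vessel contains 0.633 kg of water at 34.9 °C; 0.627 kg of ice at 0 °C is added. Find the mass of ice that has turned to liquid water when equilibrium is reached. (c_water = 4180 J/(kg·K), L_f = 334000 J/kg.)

m_melted ≈ 0.276 kg

Cooling the water to 0 °C releases 0.633×4180×34.9 = 92343 J.
Melting all 0.627 kg of ice would need 0.627×334000 = 209418 J.
92343 J < 209418 J, so only part of the ice melts and the system sits at 0 °C.
m_melt = 92343 / L_f = 0.2765 kg.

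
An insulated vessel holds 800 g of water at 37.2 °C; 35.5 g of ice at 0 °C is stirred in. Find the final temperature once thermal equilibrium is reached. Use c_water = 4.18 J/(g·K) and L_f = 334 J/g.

T_f ≈ 32.2 °C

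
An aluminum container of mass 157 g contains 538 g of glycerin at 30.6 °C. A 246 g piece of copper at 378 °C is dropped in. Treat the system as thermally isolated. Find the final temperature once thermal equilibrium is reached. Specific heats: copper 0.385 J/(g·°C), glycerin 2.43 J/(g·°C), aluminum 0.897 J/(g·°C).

T_f ≈ 51.9 °C

Conservation of energy gives ΣQ = 0:
246×0.385×(T − 378) + 538×2.43×(T − 30.6) + 157×0.897×(T − 30.6) = 0
94.71(T − 378) + 1307.3(T − 30.6) + 140.83(T − 30.6) = 0
1542.9 T = 80114
T = 80114 / 1542.9 = 51.9 °C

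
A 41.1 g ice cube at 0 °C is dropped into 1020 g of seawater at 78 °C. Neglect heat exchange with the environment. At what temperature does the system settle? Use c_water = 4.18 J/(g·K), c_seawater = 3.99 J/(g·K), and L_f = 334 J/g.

Conservation of energy gives ΣQ = 0:
latent heat to melt: 41.1·334 = 13727; warm the meltwater: 171.8 T; seawater: 4069.8(T − 78)
4241.6 T = 317444 − 13727 = 303717
T ≈ 71.60 °C — above 0 °C, consistent with complete melting.

T_f ≈ 71.6 °C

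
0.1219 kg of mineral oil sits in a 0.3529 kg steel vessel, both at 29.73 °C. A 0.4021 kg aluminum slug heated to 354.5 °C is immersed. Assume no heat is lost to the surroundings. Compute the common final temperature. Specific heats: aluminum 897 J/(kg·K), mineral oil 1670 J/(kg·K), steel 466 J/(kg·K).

Setting the total heat transfer to zero:
0.4021×897×(T − 354.5) + 0.1219×1670×(T − 29.73) + 0.3529×466×(T − 29.73) = 0
(360.68 + 203.57 + 164.45) T = 360.68×354.5 + 203.57×29.73 + 164.45×29.73
T = 138804 / 728.71 = 190 °C

T_f ≈ 190.5 °C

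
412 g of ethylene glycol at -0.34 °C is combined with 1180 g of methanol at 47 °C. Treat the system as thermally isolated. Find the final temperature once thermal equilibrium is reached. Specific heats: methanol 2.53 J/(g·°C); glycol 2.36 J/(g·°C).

T_f ≈ 35.4 °C

Net heat exchanged in the isolated system is zero:
1180*2.53*(T − 47) + 412*2.36*(T − (-0.34)) = 0
2985.4(T − 47) + 972.32(T − (-0.34)) = 0
3957.7 T = 139983
T = 139983 / 3957.7 = 35.4 °C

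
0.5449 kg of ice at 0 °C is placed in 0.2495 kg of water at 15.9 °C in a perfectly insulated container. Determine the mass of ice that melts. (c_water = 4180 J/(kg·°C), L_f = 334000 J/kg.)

Heat available from the water dropping to 0 °C: 0.2495×4180×15.9 = 16582 J.
To melt every bit of ice: 0.5449×334000 = 181997 J.
16582 J < 181997 J, so only part of the ice melts and the system sits at 0 °C.
m_melted×334000 = 16582  ⇒  m_melted ≈ 0.04965 kg.

m_melted ≈ 0.0496 kg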